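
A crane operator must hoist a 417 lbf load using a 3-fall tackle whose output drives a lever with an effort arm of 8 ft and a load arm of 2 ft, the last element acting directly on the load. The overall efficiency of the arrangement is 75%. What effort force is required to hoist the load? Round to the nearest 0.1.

46.3 lbf

Block-and-tackle MA = number of supporting rope parts = 3.
Lever MA = effort arm / load arm = 8/2 = 4.
Combined ideal MA = 3 × 4 = 12.
Actual MA = 12 × 0.75 = 9.
Effort = load / actual MA = 417 / 9 = 46.333 lbf.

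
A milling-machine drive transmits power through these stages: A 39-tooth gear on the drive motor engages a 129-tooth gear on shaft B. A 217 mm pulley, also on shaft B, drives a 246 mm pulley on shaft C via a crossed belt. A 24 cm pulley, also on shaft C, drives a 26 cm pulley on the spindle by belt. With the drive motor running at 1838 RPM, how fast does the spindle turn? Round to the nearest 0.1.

452.5 RPM

the drive motor → shaft B (gear mesh, 129/39): 1838 ÷ 3.3077 = 555.67 RPM
shaft B → shaft C (belt, 246/217): 555.67 ÷ 1.1336 = 490.17 RPM
shaft C → the spindle (belt, 26/24): 490.17 ÷ 1.0833 = 452.46 RPM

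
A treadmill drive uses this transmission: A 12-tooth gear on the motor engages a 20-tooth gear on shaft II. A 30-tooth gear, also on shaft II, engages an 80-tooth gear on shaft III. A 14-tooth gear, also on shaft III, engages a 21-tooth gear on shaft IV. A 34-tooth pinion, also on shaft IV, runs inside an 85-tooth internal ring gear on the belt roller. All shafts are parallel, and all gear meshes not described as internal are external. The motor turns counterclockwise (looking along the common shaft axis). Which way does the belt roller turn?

clockwise

the motor → shaft II: external mesh, 1 reversal → CW.
shaft II → shaft III: external mesh, 1 reversal → CCW.
shaft III → shaft IV: external mesh, 1 reversal → CW.
shaft IV → the belt roller: internal mesh, same direction → CW.
3 reversals in total — an odd number — so the belt roller turns opposite to the motor.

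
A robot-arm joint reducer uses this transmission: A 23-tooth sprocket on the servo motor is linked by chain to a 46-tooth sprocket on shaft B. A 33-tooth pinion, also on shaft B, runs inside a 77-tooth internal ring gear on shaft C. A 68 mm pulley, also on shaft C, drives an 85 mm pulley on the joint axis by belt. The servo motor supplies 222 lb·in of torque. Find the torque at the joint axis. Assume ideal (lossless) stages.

Chain: ratio = 46/23 = 2; torque at shaft B = 222 × 2 = 444 lb·in.
Internal gear: ratio = 77/33 = 2.3333; torque at shaft C = 444 × 2.3333 = 1036 lb·in.
Belt: ratio = 85/68 = 1.25; torque at the joint axis = 1036 × 1.25 = 1295 lb·in.

1295 lb·in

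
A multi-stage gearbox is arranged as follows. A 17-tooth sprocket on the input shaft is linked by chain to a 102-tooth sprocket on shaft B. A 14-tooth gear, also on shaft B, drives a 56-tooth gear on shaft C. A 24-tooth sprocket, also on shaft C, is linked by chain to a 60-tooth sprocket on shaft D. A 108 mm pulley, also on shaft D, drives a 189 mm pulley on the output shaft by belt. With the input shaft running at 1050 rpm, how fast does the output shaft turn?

Chain: ratio = 102/17 = 6, so shaft B turns at 1050 / 6 = 175 rpm.
Gear mesh: ratio = 56/14 = 4, so shaft C turns at 175 / 4 = 43.75 rpm.
Chain: ratio = 60/24 = 2.5, so shaft D turns at 43.75 / 2.5 = 17.5 rpm.
Belt: ratio = 189/108 = 1.75, so the output shaft turns at 17.5 / 1.75 = 10 rpm.

10 rpm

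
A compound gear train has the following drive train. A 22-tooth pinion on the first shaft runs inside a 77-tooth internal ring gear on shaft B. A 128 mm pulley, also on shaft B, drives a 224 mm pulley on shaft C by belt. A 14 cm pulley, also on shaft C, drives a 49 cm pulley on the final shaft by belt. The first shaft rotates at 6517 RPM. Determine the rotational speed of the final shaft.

Internal gear: ratio = 77/22 = 3.5, so shaft B turns at 6517 / 3.5 = 1862 RPM.
Belt: ratio = 224/128 = 1.75, so shaft C turns at 1862 / 1.75 = 1064 RPM.
Belt: ratio = 49/14 = 3.5, so the final shaft turns at 1064 / 3.5 = 304 RPM.

304 RPM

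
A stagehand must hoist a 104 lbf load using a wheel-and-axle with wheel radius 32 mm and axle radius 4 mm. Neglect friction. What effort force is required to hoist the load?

Wheel-and-axle MA = R/r = 32/4 = 8.
Effort = load / MA = 104 / 8 = 13 lbf.

13 lbf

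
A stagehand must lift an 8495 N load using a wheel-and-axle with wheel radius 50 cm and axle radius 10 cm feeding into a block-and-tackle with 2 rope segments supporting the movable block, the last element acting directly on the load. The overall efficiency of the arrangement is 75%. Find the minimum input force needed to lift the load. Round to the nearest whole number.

Wheel-and-axle MA = R/r = 50/10 = 5.
Block-and-tackle MA = number of supporting rope parts = 2.
Combined ideal MA = 5 × 2 = 10.
Actual MA = 10 × 0.75 = 7.5.
Effort = load / actual MA = 8495 / 7.5 = 1132.7 N.

1133 N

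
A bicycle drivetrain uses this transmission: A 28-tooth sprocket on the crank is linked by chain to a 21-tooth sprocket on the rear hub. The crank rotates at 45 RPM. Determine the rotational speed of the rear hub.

Chain: ratio = 21/28 = 0.75, so the rear hub turns at 45 / 0.75 = 60 RPM.

60 RPM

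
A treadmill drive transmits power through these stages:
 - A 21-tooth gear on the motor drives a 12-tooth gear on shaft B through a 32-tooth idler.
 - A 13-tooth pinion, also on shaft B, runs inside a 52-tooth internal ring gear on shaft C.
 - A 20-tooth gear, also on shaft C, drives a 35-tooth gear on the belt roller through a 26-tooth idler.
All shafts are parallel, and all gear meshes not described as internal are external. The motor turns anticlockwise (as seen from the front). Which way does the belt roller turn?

anticlockwise

the motor → shaft B: driver → idler → driven is 2 external meshes, 2 reversals → CCW.
shaft B → shaft C: internal mesh, same direction → CCW.
shaft C → the belt roller: driver → idler → driven is 2 external meshes, 2 reversals → CCW.
4 reversals in total — an even number — so the belt roller turns the same way as the motor.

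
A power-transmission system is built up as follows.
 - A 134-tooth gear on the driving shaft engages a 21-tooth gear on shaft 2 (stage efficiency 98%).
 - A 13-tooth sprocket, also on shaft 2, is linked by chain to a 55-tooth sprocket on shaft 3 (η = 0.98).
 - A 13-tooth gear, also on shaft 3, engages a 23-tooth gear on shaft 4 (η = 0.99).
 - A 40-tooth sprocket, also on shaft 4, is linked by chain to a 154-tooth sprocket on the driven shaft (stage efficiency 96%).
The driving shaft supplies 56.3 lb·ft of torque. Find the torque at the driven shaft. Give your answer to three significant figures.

232 lb·ft

gear mesh 21/134 = 0.15672 → τ = 56.3·0.15672·0.98 = 8.6467 lb·ft
chain 55/13 = 4.2308 → τ = 8.6467·4.2308·0.98 = 35.85 lb·ft
gear mesh 23/13 = 1.7692 → τ = 35.85·1.7692·0.99 = 62.793 lb·ft
chain 154/40 = 3.85 → τ = 62.793·3.85·0.96 = 232.08 lb·ft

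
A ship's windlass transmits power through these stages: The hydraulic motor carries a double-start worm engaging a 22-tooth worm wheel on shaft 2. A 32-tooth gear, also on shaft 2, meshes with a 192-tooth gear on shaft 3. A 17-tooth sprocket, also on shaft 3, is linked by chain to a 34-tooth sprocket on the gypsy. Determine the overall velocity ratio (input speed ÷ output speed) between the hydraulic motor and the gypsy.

132

Each stage contributes driven/driver: worm 22/2 = 11, gear mesh 192/32 = 6, chain 34/17 = 2.
Overall: 11 × 6 × 2 = 132.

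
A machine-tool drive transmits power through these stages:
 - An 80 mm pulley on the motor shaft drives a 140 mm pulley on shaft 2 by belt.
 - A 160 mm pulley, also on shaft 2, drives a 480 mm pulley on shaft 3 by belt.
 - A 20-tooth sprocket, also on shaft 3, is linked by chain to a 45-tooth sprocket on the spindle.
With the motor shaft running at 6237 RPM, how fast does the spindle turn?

528 RPM

belt 140/80 = 1.75 → 6237/1.75 = 3564 RPM
belt 480/160 = 3 → 3564/3 = 1188 RPM
chain 45/20 = 2.25 → 1188/2.25 = 528 RPM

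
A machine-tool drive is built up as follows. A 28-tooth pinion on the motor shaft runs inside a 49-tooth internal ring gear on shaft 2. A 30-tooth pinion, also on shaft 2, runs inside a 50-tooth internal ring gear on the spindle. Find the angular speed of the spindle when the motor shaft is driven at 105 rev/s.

the motor shaft → shaft 2 (internal gear, 49/28): 105 ÷ 1.75 = 60 rev/s
shaft 2 → the spindle (internal gear, 50/30): 60 ÷ 1.6667 = 36 rev/s

36 rev/s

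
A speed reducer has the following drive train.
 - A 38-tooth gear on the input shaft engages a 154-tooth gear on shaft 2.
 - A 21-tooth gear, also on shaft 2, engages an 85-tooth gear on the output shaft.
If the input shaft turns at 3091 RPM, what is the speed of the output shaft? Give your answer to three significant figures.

188 RPM

gear mesh 154/38 = 4.0526 → 3091/4.0526 = 762.71 RPM
gear mesh 85/21 = 4.0476 → 762.71/4.0476 = 188.44 RPM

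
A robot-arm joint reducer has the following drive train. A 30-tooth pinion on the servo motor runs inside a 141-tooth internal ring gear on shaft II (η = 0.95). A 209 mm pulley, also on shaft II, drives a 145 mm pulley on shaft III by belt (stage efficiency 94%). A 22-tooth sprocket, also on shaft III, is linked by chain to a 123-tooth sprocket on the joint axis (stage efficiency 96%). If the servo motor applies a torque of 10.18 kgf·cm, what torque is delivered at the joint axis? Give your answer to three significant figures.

Internal gear: ratio = 141/30 = 4.7; torque at shaft II = 10.18 × 4.7 × 0.95 = 45.454 kgf·cm.
Belt: ratio = 145/209 = 0.69378; torque at shaft III = 45.454 × 0.69378 × 0.94 = 29.643 kgf·cm.
Chain: ratio = 123/22 = 5.5909; torque at the joint axis = 29.643 × 5.5909 × 0.96 = 159.1 kgf·cm.

159 kgf·cm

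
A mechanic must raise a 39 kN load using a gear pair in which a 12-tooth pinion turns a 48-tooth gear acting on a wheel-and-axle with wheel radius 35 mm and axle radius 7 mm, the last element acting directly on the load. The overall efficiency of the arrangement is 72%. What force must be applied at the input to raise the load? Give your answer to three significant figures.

2.71 kN

Gear pair MA = 48/12 = 4.
Wheel-and-axle MA = R/r = 35/7 = 5.
Combined ideal MA = 4 × 5 = 20.
Actual MA = 20 × 0.72 = 14.4.
Effort = load / actual MA = 39 / 14.4 = 2.7083 kN.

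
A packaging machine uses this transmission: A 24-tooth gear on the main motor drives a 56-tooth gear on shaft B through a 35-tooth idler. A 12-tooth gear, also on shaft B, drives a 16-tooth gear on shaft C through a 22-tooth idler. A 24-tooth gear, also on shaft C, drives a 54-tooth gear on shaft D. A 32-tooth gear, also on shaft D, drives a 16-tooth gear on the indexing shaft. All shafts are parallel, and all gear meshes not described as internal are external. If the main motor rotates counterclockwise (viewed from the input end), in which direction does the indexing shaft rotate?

the main motor → shaft B: driver → idler → driven is 2 external meshes, 2 reversals → CCW.
shaft B → shaft C: driver → idler → driven is 2 external meshes, 2 reversals → CCW.
shaft C → shaft D: external mesh, 1 reversal → CW.
shaft D → the indexing shaft: external mesh, 1 reversal → CCW.
6 reversals in total — an even number — so the indexing shaft turns the same way as the main motor.

counterclockwise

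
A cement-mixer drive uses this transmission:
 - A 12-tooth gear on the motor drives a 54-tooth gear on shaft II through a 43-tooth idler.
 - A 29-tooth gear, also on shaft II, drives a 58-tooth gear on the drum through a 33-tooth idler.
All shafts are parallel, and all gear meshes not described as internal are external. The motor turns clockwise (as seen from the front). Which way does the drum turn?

clockwise

the motor → shaft II: driver → idler → driven is 2 external meshes, 2 reversals → CW.
shaft II → the drum: driver → idler → driven is 2 external meshes, 2 reversals → CW.
4 reversals in total — an even number — so the drum turns the same way as the motor.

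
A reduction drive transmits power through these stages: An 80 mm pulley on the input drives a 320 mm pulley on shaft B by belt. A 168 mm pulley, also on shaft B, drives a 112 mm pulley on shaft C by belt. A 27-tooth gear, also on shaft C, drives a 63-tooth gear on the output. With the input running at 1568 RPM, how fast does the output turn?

belt 320/80 = 4 → 1568/4 = 392 RPM
belt 112/168 = 0.66667 → 392/0.66667 = 588 RPM
gear mesh 63/27 = 2.3333 → 588/2.3333 = 252 RPM

252 RPM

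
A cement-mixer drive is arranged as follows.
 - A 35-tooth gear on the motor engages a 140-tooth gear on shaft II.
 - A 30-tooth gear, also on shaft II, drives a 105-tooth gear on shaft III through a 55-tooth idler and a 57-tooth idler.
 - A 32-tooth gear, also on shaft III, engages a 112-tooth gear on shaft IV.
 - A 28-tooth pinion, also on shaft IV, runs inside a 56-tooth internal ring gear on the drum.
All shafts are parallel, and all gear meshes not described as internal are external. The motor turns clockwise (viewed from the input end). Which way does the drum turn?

anticlockwise

the motor → shaft II: external mesh, 1 reversal → CCW.
shaft II → shaft III: driver → idler → idler → driven is 3 external meshes, 3 reversals → CW.
shaft III → shaft IV: external mesh, 1 reversal → CCW.
shaft IV → the drum: internal mesh, same direction → CCW.
5 reversals in total — an odd number — so the drum turns opposite to the motor.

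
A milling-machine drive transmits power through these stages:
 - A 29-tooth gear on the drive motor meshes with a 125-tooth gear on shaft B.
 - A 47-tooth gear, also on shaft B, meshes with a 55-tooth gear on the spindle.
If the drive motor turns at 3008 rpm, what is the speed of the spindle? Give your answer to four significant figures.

596.3 rpm

gear mesh 125/29 = 4.3103 → 3008/4.3103 = 697.86 rpm
gear mesh 55/47 = 1.1702 → 697.86/1.1702 = 596.35 rpm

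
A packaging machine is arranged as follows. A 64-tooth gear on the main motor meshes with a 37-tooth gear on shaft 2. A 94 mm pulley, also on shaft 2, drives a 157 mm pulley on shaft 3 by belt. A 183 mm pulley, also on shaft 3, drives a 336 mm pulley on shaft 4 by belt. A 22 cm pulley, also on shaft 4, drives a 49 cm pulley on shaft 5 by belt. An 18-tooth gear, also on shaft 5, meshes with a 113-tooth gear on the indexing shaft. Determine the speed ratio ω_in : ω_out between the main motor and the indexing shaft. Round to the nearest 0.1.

Each stage contributes driven/driver: gear mesh 37/64 = 0.57812, belt 157/94 = 1.6702, belt 336/183 = 1.8361, belt 49/22 = 2.2273, gear mesh 113/18 = 6.2778.
Overall: 0.57812 × 1.6702 × 1.8361 × 2.2273 × 6.2778 = 24.789.

24.8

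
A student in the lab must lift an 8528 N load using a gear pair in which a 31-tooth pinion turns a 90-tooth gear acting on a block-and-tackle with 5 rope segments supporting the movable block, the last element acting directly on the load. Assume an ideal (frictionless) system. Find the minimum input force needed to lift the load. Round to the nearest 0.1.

587.5 N

Gear pair MA = 90/31 = 2.9032.
Block-and-tackle MA = number of supporting rope parts = 5.
Combined ideal MA = 2.9032 × 5 = 14.516.
Effort = load / MA = 8528 / 14.516 = 587.48 N.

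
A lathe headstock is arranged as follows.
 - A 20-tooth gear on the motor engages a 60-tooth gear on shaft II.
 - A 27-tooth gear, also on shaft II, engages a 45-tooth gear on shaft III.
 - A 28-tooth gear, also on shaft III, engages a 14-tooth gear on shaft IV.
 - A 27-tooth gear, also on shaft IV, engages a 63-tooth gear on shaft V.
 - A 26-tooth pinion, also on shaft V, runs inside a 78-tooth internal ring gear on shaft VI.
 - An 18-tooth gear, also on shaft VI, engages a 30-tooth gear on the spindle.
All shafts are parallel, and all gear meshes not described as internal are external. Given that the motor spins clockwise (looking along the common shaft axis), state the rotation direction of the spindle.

the motor → shaft II: external mesh, 1 reversal → CCW.
shaft II → shaft III: external mesh, 1 reversal → CW.
shaft III → shaft IV: external mesh, 1 reversal → CCW.
shaft IV → shaft V: external mesh, 1 reversal → CW.
shaft V → shaft VI: internal mesh, same direction → CW.
shaft VI → the spindle: external mesh, 1 reversal → CCW.
5 reversals in total — an odd number — so the spindle turns opposite to the motor.

counterclockwise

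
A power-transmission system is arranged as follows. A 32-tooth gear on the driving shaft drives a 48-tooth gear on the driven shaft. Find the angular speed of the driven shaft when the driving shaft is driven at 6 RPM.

4 RPM

Gear mesh: ratio = 48/32 = 1.5, so the driven shaft turns at 6 / 1.5 = 4 RPM.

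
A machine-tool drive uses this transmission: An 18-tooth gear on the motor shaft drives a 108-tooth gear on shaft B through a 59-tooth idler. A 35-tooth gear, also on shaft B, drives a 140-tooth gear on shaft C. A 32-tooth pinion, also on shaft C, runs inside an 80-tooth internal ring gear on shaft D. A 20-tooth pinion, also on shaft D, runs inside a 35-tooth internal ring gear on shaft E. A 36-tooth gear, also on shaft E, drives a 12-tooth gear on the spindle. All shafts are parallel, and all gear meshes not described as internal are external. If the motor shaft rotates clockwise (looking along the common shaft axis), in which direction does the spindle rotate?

clockwise

the motor shaft → shaft B: driver → idler → driven is 2 external meshes, 2 reversals → CW.
shaft B → shaft C: external mesh, 1 reversal → CCW.
shaft C → shaft D: internal mesh, same direction → CCW.
shaft D → shaft E: internal mesh, same direction → CCW.
shaft E → the spindle: external mesh, 1 reversal → CW.
4 reversals in total — an even number — so the spindle turns the same way as the motor shaft.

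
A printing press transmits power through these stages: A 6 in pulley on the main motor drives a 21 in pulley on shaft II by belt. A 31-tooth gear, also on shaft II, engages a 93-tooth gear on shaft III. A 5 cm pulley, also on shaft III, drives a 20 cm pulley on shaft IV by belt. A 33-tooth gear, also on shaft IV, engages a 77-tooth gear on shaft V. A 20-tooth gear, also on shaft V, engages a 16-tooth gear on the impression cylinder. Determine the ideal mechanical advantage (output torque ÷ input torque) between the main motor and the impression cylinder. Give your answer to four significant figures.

78.40

Each stage contributes driven/driver: belt 21/6 = 3.5, gear mesh 93/31 = 3, belt 20/5 = 4, gear mesh 77/33 = 2.3333, gear mesh 16/20 = 0.8.
Overall: 3.5 × 3 × 4 × 2.3333 × 0.8 = 78.4.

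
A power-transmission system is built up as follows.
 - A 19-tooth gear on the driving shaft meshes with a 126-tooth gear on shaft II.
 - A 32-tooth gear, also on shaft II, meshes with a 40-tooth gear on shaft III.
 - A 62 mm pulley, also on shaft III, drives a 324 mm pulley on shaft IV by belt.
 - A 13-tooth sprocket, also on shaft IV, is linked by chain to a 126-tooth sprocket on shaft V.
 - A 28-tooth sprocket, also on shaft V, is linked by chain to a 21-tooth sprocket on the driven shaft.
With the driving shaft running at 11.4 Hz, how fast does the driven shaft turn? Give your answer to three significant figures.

the driving shaft → shaft II (gear mesh, 126/19): 11.4 ÷ 6.6316 = 1.719 Hz
shaft II → shaft III (gear mesh, 40/32): 1.719 ÷ 1.25 = 1.3752 Hz
shaft III → shaft IV (belt, 324/62): 1.3752 ÷ 5.2258 = 0.26316 Hz
shaft IV → shaft V (chain, 126/13): 0.26316 ÷ 9.6923 = 0.027152 Hz
shaft V → the driven shaft (chain, 21/28): 0.027152 ÷ 0.75 = 0.036202 Hz

0.0362 Hz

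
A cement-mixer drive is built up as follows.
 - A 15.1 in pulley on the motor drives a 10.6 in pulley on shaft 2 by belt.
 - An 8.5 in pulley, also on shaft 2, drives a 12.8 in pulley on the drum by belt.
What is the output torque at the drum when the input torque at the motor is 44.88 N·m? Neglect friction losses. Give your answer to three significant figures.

47.4 N·m

After the belt (10.6/15.1): 44.88 × 0.70199 = 31.505 N·m
After the belt (12.8/8.5): 31.505 × 1.5059 = 47.443 N·m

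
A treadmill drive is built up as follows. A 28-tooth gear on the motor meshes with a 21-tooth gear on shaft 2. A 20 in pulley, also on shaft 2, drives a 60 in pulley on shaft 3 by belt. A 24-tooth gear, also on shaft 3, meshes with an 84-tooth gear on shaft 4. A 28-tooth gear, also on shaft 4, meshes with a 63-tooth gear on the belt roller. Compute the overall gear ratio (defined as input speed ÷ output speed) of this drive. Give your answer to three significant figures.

17.7

Each stage contributes driven/driver: gear mesh 21/28 = 0.75, belt 60/20 = 3, gear mesh 84/24 = 3.5, gear mesh 63/28 = 2.25.
Overall: 0.75 × 3 × 3.5 × 2.25 = 17.719.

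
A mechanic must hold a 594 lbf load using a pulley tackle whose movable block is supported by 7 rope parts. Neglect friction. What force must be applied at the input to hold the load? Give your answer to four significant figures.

Block-and-tackle MA = number of supporting rope parts = 7.
Effort = load / MA = 594 / 7 = 84.857 lbf.

84.86 lbf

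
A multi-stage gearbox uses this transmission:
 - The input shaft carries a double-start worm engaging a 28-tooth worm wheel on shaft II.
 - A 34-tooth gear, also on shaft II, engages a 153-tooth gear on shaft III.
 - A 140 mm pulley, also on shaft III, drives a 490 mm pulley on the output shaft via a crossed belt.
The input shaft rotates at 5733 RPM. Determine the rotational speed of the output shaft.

26 RPM

the input shaft → shaft II (worm, 28/2): 5733 ÷ 14 = 409.5 RPM
shaft II → shaft III (gear mesh, 153/34): 409.5 ÷ 4.5 = 91 RPM
shaft III → the output shaft (belt, 490/140): 91 ÷ 3.5 = 26 RPM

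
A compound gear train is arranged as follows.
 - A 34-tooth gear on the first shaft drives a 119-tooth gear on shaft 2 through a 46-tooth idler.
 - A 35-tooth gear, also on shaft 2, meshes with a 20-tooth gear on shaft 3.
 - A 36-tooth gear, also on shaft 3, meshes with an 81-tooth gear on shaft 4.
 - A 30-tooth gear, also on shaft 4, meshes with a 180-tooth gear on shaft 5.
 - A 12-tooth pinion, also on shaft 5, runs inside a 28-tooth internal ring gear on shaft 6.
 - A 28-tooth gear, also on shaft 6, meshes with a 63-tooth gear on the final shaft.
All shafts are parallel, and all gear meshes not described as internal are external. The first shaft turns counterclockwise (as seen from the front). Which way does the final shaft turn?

counterclockwise

the first shaft → shaft 2: driver → idler → driven is 2 external meshes, 2 reversals → CCW.
shaft 2 → shaft 3: external mesh, 1 reversal → CW.
shaft 3 → shaft 4: external mesh, 1 reversal → CCW.
shaft 4 → shaft 5: external mesh, 1 reversal → CW.
shaft 5 → shaft 6: internal mesh, same direction → CW.
shaft 6 → the final shaft: external mesh, 1 reversal → CCW.
6 reversals in total — an even number — so the final shaft turns the same way as the first shaft.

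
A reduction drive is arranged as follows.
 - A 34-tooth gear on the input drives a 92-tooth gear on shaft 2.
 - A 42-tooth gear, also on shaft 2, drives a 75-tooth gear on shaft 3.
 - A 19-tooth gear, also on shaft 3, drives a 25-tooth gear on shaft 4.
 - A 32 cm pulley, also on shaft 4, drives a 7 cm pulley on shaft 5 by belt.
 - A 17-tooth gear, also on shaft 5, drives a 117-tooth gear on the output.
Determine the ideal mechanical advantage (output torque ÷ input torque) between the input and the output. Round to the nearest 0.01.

9.57

Each stage contributes driven/driver: gear mesh 92/34 = 2.7059, gear mesh 75/42 = 1.7857, gear mesh 25/19 = 1.3158, belt 7/32 = 0.21875, gear mesh 117/17 = 6.8824.
Overall: 2.7059 × 1.7857 × 1.3158 × 0.21875 × 6.8824 = 9.5718.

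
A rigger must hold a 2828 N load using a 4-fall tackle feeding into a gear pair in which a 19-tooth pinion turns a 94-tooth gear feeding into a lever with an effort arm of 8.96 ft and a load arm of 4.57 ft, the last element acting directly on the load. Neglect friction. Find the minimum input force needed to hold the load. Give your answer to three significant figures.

72.9 N

Block-and-tackle MA = number of supporting rope parts = 4.
Gear pair MA = 94/19 = 4.9474.
Lever MA = effort arm / load arm = 8.96/4.57 = 1.9606.
Combined ideal MA = 4 × 4.9474 × 1.9606 = 38.799.
Effort = load / MA = 2828 / 38.799 = 72.888 N.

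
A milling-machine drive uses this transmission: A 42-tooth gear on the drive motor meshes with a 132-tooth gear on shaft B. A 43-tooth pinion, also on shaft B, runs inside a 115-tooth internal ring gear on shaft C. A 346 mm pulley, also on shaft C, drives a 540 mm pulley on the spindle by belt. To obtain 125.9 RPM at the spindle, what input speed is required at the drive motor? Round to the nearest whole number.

Overall ratio R = 3.1429 × 2.6744 × 1.5607 = 13.118.
Required input speed = output speed × R = 125.9 × 13.118 = 1651.6 RPM.

1652 RPM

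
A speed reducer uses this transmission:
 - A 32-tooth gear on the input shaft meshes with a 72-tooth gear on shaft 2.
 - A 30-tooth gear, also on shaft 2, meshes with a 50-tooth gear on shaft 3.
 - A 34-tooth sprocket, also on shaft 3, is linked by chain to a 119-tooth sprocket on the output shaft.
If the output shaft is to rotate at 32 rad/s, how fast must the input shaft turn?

420 rad/s

Overall ratio R = 2.25 × 1.6667 × 3.5 = 13.125.
Required input speed = output speed × R = 32 × 13.125 = 420 rad/s.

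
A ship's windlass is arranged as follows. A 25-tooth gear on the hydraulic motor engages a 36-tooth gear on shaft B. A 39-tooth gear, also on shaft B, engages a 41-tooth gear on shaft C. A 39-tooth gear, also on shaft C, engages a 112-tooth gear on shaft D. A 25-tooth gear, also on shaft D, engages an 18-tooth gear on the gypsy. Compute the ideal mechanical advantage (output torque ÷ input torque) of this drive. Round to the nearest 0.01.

3.13

Each stage contributes driven/driver: gear mesh 36/25 = 1.44, gear mesh 41/39 = 1.0513, gear mesh 112/39 = 2.8718, gear mesh 18/25 = 0.72.
Overall: 1.44 × 1.0513 × 2.8718 × 0.72 = 3.1302.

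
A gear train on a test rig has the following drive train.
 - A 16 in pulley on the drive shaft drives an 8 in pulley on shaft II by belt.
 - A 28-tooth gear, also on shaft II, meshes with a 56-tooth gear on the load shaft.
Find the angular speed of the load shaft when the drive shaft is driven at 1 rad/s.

1 rad/s

Belt: ratio = 8/16 = 0.5, so shaft II turns at 1 / 0.5 = 2 rad/s.
Gear mesh: ratio = 56/28 = 2, so the load shaft turns at 2 / 2 = 1 rad/s.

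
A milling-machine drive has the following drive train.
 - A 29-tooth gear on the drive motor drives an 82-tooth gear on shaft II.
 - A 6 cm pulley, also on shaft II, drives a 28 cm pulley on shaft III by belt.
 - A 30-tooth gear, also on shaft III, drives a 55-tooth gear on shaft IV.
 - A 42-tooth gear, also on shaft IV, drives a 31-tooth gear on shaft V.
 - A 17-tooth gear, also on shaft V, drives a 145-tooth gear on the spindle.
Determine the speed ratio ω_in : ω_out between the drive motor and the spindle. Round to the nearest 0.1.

152.3

Each stage contributes driven/driver: gear mesh 82/29 = 2.8276, belt 28/6 = 4.6667, gear mesh 55/30 = 1.8333, gear mesh 31/42 = 0.7381, gear mesh 145/17 = 8.5294.
Overall: 2.8276 × 4.6667 × 1.8333 × 0.7381 × 8.5294 = 152.3.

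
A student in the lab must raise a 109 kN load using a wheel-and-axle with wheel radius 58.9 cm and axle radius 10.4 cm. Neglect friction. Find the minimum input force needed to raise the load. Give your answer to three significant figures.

19.2 kN

Wheel-and-axle MA = R/r = 58.9/10.4 = 5.6635.
Effort = load / MA = 109 / 5.6635 = 19.246 kN.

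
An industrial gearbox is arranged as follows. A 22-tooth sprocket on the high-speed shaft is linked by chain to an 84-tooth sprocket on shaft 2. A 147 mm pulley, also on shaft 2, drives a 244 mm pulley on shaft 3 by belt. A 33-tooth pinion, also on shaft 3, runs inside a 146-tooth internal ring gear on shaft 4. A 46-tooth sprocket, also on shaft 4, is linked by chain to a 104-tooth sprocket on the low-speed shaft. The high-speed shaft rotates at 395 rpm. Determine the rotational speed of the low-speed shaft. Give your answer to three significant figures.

the high-speed shaft → shaft 2 (chain, 84/22): 395 ÷ 3.8182 = 103.45 rpm
shaft 2 → shaft 3 (belt, 244/147): 103.45 ÷ 1.6599 = 62.326 rpm
shaft 3 → shaft 4 (internal gear, 146/33): 62.326 ÷ 4.4242 = 14.087 rpm
shaft 4 → the low-speed shaft (chain, 104/46): 14.087 ÷ 2.2609 = 6.2309 rpm

6.23 rpm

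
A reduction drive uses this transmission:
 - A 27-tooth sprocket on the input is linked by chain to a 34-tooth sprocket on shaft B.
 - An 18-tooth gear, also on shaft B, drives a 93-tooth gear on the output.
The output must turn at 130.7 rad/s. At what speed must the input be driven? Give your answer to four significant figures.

Overall ratio R = 1.2593 × 5.1667 = 6.5062.
Required input speed = output speed × R = 130.7 × 6.5062 = 850.36 rad/s.

850.4 rad/s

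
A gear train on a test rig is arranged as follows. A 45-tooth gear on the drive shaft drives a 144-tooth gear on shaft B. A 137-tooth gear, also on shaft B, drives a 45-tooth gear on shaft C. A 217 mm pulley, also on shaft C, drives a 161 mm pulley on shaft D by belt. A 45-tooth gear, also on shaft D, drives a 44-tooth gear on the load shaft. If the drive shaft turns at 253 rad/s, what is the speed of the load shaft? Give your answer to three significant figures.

332 rad/s

gear mesh 144/45 = 3.2 → 253/3.2 = 79.062 rad/s
gear mesh 45/137 = 0.32847 → 79.062/0.32847 = 240.7 rad/s
belt 161/217 = 0.74194 → 240.7/0.74194 = 324.42 rad/s
gear mesh 44/45 = 0.97778 → 324.42/0.97778 = 331.8 rad/s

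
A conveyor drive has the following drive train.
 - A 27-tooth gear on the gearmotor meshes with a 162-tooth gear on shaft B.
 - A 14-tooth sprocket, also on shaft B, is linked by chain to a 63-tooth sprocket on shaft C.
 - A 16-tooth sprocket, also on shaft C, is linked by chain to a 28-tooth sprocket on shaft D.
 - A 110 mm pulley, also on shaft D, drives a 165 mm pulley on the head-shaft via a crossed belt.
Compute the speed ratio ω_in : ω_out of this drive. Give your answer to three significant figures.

Each stage contributes driven/driver: gear mesh 162/27 = 6, chain 63/14 = 4.5, chain 28/16 = 1.75, belt 165/110 = 1.5.
Overall: 6 × 4.5 × 1.75 × 1.5 = 70.875.

70.9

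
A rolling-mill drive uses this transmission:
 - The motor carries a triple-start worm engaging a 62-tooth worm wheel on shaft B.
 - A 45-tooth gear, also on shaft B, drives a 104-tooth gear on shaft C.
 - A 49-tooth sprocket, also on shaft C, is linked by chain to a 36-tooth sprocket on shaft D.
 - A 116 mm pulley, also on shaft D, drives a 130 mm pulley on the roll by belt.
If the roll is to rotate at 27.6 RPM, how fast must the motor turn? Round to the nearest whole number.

Overall ratio R = 20.667 × 2.3111 × 0.73469 × 1.1207 = 39.326.
Required input speed = output speed × R = 27.6 × 39.326 = 1085.4 RPM.

1085 RPM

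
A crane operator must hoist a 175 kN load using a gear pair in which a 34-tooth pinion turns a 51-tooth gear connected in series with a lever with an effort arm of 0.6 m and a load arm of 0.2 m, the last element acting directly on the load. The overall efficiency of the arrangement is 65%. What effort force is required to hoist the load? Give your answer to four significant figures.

Gear pair MA = 51/34 = 1.5.
Lever MA = effort arm / load arm = 0.6/0.2 = 3.
Combined ideal MA = 1.5 × 3 = 4.5.
Actual MA = 4.5 × 0.65 = 2.925.
Effort = load / actual MA = 175 / 2.925 = 59.829 kN.

59.83 kN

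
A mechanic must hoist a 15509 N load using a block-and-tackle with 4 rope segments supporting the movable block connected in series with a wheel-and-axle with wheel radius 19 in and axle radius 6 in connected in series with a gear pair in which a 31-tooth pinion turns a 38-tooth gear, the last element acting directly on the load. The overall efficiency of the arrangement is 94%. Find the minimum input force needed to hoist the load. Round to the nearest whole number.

Block-and-tackle MA = number of supporting rope parts = 4.
Wheel-and-axle MA = R/r = 19/6 = 3.1667.
Gear pair MA = 38/31 = 1.2258.
Combined ideal MA = 4 × 3.1667 × 1.2258 = 15.527.
Actual MA = 15.527 × 0.94 = 14.595.
Effort = load / actual MA = 15509 / 14.595 = 1062.6 N.

1063 N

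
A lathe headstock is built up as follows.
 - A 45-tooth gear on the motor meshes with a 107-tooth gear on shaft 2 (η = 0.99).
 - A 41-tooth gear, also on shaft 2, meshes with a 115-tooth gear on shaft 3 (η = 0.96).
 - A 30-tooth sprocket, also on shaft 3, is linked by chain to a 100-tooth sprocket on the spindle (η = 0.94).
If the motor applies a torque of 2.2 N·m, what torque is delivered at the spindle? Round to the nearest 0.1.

Gear mesh: ratio = 107/45 = 2.3778; torque at shaft 2 = 2.2 × 2.3778 × 0.99 = 5.1788 N·m.
Gear mesh: ratio = 115/41 = 2.8049; torque at shaft 3 = 5.1788 × 2.8049 × 0.96 = 13.945 N·m.
Chain: ratio = 100/30 = 3.3333; torque at the spindle = 13.945 × 3.3333 × 0.94 = 43.694 N·m.

43.7 N·m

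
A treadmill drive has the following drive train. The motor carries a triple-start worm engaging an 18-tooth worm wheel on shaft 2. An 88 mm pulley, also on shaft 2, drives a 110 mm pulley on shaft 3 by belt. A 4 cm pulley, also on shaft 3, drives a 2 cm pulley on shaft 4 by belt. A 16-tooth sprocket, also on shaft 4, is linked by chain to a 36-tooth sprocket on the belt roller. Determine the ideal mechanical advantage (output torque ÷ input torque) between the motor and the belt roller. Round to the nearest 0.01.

8.44

Each stage contributes driven/driver: worm 18/3 = 6, belt 110/88 = 1.25, belt 2/4 = 0.5, chain 36/16 = 2.25.
Overall: 6 × 1.25 × 0.5 × 2.25 = 8.4375.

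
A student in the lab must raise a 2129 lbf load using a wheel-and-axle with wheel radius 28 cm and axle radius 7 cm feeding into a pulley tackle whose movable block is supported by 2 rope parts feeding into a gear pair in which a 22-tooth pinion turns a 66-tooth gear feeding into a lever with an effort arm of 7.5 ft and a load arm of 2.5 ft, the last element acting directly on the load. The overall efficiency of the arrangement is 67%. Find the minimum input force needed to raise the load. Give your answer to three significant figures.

Wheel-and-axle MA = R/r = 28/7 = 4.
Block-and-tackle MA = number of supporting rope parts = 2.
Gear pair MA = 66/22 = 3.
Lever MA = effort arm / load arm = 7.5/2.5 = 3.
Combined ideal MA = 4 × 2 × 3 × 3 = 72.
Actual MA = 72 × 0.67 = 48.24.
Effort = load / actual MA = 2129 / 48.24 = 44.133 lbf.

44.1 lbf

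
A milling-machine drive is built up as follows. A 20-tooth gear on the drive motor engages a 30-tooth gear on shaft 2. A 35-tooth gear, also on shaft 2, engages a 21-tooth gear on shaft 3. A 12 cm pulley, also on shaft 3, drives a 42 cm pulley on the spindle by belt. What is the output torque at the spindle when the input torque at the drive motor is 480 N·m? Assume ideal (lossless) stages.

Gear mesh: ratio = 30/20 = 1.5; torque at shaft 2 = 480 × 1.5 = 720 N·m.
Gear mesh: ratio = 21/35 = 0.6; torque at shaft 3 = 720 × 0.6 = 432 N·m.
Belt: ratio = 42/12 = 3.5; torque at the spindle = 432 × 3.5 = 1512 N·m.

1512 N·m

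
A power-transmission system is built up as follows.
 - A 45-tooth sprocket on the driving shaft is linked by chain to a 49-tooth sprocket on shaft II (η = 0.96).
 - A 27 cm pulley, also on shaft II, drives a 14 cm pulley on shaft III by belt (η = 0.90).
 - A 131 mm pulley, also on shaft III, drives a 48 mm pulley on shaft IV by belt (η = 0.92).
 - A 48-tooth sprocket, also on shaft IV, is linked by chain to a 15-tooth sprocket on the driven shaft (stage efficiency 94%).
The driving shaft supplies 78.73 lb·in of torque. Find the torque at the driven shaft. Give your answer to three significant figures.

3.80 lb·in

Chain: ratio = 49/45 = 1.0889; torque at shaft II = 78.73 × 1.0889 × 0.96 = 82.299 lb·in.
Belt: ratio = 14/27 = 0.51852; torque at shaft III = 82.299 × 0.51852 × 0.90 = 38.406 lb·in.
Belt: ratio = 48/131 = 0.36641; torque at shaft IV = 38.406 × 0.36641 × 0.92 = 12.947 lb·in.
Chain: ratio = 15/48 = 0.3125; torque at the driven shaft = 12.947 × 0.3125 × 0.94 = 3.8031 lb·in.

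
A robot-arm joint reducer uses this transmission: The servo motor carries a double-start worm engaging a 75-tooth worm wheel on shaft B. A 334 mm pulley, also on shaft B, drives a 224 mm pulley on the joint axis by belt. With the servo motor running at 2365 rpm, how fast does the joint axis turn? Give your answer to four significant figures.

worm 75/2 = 37.5 → 2365/37.5 = 63.067 rpm
belt 224/334 = 0.67066 → 63.067/0.67066 = 94.037 rpm

94.04 rpm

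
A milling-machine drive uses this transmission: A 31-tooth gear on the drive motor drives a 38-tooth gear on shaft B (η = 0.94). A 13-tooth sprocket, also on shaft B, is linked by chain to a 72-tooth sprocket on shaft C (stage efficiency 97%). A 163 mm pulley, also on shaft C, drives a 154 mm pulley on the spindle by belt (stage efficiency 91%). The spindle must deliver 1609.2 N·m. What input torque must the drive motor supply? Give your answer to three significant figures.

Overall ratio R = 1.2258 × 5.5385 × 0.94479 = 6.4142; overall efficiency η = 0.94 × 0.97 × 0.91 = 0.8297.
Input torque = output torque / (R × η) = 1609.2 / (6.4142 × 0.8297) = 302.36 N·m.

302 N·m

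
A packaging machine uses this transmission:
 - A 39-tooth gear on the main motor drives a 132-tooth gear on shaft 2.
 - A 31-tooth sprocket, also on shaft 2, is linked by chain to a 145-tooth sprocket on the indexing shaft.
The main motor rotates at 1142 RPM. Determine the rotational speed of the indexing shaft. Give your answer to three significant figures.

Gear mesh: ratio = 132/39 = 3.3846, so shaft 2 turns at 1142 / 3.3846 = 337.41 RPM.
Chain: ratio = 145/31 = 4.6774, so the indexing shaft turns at 337.41 / 4.6774 = 72.136 RPM.

72.1 RPM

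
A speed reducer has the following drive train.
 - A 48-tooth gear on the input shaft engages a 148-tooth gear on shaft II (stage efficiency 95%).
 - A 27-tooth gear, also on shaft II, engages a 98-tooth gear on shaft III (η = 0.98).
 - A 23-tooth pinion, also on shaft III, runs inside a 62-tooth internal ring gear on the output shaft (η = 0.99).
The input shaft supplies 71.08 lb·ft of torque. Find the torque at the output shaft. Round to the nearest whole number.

Gear mesh: ratio = 148/48 = 3.0833; torque at shaft II = 71.08 × 3.0833 × 0.95 = 208.21 lb·ft.
Gear mesh: ratio = 98/27 = 3.6296; torque at shaft III = 208.21 × 3.6296 × 0.98 = 740.59 lb·ft.
Internal gear: ratio = 62/23 = 2.6957; torque at the output shaft = 740.59 × 2.6957 × 0.99 = 1976.4 lb·ft.

1976 lb·ft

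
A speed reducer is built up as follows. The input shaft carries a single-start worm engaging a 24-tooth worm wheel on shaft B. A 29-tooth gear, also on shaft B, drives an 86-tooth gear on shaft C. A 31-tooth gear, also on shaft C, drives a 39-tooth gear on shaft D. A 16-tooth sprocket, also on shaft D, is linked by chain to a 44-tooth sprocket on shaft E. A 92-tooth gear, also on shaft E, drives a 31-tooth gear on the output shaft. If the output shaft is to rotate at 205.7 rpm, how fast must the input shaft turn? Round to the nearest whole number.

17067 rpm

Overall ratio R = 24 × 2.9655 × 1.2581 × 2.75 × 0.33696 = 82.97.
Required input speed = output speed × R = 205.7 × 82.97 = 17067 rpm.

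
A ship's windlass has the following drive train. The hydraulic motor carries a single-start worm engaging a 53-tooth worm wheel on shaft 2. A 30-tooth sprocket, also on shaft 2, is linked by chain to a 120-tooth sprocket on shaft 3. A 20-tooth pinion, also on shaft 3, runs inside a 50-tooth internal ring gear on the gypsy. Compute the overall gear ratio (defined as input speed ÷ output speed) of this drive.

Each stage contributes driven/driver: worm 53/1 = 53, chain 120/30 = 4, internal gear 50/20 = 2.5.
Overall: 53 × 4 × 2.5 = 530.

530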